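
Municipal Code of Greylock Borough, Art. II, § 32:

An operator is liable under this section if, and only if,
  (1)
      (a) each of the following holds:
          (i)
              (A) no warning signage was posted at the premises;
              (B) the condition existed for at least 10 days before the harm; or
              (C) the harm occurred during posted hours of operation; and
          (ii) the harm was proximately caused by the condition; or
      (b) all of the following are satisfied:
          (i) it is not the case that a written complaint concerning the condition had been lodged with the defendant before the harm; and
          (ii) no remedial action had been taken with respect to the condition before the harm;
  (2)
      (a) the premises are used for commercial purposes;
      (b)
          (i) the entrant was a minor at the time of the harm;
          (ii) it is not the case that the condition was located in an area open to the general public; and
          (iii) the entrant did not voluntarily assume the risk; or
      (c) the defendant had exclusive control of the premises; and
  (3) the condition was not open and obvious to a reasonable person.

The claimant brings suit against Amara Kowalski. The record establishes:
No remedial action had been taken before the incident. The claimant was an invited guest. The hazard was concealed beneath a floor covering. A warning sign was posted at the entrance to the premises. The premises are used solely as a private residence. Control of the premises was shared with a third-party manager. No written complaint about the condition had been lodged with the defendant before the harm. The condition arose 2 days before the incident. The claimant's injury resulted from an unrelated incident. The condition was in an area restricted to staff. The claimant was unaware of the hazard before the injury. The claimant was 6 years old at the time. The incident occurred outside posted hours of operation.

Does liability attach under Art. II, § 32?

Yes — liable.

(A) no signage posted — not satisfied.
(B) condition ≥10 days old — fails.
(C) during posted hours — fails.
(i) = F OR F OR F = false.
(ii) proximate cause — fails.
(a) = F AND F = false.
(i) not (complaint lodged) — satisfied.
(ii) no remedial action — satisfied.
(b) = T AND T = true.
(1): F OR T → true.
(a) commercial use — not satisfied.
(i) entrant a minor — holds.
(ii) not (public area) — satisfied.
(iii) no assumed risk — holds.
(b) = T AND T AND T = true.
(c) exclusive control — fails.
(2) = F OR T OR F = true.
(3) not open/obvious — met.
Overall: T AND T AND T → true.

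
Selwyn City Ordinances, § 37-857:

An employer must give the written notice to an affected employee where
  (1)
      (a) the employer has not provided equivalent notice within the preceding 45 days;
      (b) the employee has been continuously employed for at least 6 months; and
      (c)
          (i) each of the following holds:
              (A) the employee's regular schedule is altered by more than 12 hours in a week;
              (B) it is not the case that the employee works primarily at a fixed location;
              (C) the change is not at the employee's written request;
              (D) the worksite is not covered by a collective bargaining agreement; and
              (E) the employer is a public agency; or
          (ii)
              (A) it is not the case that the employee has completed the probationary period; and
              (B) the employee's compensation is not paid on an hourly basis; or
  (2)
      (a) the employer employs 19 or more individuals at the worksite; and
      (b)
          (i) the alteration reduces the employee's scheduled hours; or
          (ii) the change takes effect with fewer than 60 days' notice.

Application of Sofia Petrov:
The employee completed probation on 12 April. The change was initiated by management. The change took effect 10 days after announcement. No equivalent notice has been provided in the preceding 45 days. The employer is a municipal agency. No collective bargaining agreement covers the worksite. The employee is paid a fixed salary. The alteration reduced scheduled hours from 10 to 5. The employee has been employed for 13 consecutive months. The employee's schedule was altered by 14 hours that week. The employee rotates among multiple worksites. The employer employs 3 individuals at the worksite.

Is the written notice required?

Yes — required.

(a) no recent notice — holds.
(b) tenure ≥ 6 mo. — met.
(A) schedule shift > 12h — holds.
(B) not (fixed location) — satisfied.
(C) not employee-requested — met.
(D) no CBA — holds.
(E) public agency — met.
(i): T AND T AND T AND T AND T → true.
(A) not (past probation) — not met.
(B) not (hourly-paid) — holds.
(ii): F AND T → false.
(c) = T OR F = true.
(1) = T AND T AND T = true.
(a) ≥ 19 at site — fails.
(i) hours reduced — met.
(ii) < 60 days' notice — satisfied.
So (b) is satisfied (T OR T).
(2): F AND T → false.
Overall = T OR F = true.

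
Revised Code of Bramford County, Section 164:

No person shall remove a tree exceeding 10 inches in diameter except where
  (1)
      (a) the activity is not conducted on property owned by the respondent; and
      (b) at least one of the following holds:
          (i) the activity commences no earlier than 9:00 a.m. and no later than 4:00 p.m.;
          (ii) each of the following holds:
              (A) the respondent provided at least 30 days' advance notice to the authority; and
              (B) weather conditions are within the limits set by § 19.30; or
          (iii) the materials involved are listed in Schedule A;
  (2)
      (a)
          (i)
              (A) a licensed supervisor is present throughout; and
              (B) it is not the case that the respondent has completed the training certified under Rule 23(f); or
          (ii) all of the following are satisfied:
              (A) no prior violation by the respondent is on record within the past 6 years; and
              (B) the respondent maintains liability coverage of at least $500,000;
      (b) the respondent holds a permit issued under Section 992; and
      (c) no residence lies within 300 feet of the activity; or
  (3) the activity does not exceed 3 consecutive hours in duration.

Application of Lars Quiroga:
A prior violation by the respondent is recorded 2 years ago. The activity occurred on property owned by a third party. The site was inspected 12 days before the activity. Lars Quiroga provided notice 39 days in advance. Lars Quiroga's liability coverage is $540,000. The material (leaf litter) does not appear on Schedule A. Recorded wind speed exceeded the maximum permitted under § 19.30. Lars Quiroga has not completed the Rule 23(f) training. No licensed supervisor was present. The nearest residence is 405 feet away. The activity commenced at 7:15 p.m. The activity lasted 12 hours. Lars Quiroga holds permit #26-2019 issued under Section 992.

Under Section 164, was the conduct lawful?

(a) not (own property) — satisfied.
(i) start within hours — not satisfied.
(A) ≥30 days' notice — met.
(B) weather ok — fails.
(ii): T AND F → false.
(iii) Schedule A material — not met.
So (b) is not satisfied (F OR F OR F).
(1): T AND F → false.
(A) supervisor present — not satisfied.
(B) not (training certified) — holds.
(i): F AND T → false.
(A) no prior violation — not satisfied.
(B) coverage ≥ $500,000 — holds.
(ii) = F AND T = false.
So (a) is not satisfied (F OR F).
(b) holds permit — holds.
(c) no residence in 300 ft — satisfied.
(2): F AND T AND T → false.
(3) ≤ 3 hrs duration — fails.
Overall = F OR F OR F = false.

No — unlawful.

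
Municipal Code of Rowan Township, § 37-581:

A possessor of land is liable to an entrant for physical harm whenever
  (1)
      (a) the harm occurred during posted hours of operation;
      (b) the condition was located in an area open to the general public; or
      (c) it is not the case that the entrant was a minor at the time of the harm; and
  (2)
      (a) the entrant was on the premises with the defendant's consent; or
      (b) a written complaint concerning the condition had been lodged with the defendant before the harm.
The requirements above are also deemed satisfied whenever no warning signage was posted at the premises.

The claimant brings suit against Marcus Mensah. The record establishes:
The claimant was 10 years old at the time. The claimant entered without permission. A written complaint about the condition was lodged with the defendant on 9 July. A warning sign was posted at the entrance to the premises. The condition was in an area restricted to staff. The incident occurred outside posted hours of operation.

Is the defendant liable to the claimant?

No — not liable.

(a) during posted hours — not met.
(b) public area — not met.
(c) not (entrant a minor) — fails.
So (1) is not satisfied (F OR F OR F).
(a) consent to enter — fails.
(b) complaint lodged — satisfied.
So (2) is satisfied (F OR T).
So Overall is not satisfied (F AND T).
Exception (no signage posted) — not satisfied.
Result: main false OR exception false → false.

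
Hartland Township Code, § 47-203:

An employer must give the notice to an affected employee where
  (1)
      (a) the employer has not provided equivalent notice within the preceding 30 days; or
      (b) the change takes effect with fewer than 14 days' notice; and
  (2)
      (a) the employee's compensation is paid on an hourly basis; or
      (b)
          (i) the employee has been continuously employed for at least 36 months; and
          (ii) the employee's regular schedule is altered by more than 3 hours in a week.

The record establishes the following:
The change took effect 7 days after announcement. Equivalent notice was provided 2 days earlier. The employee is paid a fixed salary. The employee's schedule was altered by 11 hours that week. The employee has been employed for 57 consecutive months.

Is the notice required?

(a) no recent notice — not met.
(b) < 14 days' notice — satisfied.
(1): F OR T → true.
(a) hourly-paid — not satisfied.
(i) tenure ≥ 36 mo. — holds.
(ii) schedule shift > 3h — met.
(b): T AND T → true.
(2): F OR T → true.
Overall: T AND T → true.

Yes — required.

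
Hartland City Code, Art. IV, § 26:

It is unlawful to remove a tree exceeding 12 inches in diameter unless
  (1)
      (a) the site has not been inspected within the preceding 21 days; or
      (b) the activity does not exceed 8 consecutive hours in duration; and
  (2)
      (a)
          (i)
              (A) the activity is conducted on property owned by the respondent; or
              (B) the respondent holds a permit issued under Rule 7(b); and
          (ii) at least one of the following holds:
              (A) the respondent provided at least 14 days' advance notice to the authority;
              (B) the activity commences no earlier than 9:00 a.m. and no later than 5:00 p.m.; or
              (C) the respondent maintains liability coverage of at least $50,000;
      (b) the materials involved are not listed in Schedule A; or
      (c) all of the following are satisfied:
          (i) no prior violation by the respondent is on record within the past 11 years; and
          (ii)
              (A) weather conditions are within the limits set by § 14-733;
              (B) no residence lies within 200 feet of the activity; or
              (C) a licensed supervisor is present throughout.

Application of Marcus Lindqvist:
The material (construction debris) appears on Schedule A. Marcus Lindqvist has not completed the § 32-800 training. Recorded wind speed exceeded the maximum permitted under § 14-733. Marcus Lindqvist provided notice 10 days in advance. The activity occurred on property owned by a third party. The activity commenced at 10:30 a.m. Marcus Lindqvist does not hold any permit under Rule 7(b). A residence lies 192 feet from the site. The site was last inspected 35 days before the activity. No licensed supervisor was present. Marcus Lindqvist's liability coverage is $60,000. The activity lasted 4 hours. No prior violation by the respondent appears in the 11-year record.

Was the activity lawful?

(a) not (site inspected) — holds.
(b) ≤ 8 hrs duration — holds.
(1): T OR T → true.
(A) own property — fails.
(B) holds permit — fails.
(i): F OR F → false.
(A) ≥14 days' notice — not satisfied.
(B) start within hours — met.
(C) coverage ≥ $50,000 — satisfied.
So (ii) is satisfied (F OR T OR T).
(a): F AND T → false.
(b) not (Schedule A material) — not met.
(i) no prior violation — holds.
(A) weather ok — fails.
(B) no residence in 200 ft — not satisfied.
(C) supervisor present — fails.
So (ii) is not satisfied (F OR F OR F).
(c): T AND F → false.
(2) = F OR F OR F = false.
So Overall is not satisfied (T AND F).

No — unlawful.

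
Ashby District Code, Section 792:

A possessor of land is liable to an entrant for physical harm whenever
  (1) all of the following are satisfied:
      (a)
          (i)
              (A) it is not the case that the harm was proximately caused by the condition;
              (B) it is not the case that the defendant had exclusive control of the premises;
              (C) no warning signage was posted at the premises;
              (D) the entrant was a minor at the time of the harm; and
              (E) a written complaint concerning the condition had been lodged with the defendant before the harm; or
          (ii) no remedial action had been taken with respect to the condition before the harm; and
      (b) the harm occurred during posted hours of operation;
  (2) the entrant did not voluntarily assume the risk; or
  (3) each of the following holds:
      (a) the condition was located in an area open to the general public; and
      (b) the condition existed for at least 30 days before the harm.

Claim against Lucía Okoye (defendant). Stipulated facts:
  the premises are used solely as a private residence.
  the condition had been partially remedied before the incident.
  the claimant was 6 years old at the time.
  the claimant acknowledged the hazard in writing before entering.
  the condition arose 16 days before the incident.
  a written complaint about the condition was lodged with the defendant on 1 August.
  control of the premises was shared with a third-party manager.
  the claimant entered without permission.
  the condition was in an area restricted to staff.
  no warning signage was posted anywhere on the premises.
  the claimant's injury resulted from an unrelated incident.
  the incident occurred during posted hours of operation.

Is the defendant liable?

Yes — liable.

(A) not (proximate cause) — met.
(B) not (exclusive control) — met.
(C) no signage posted — met.
(D) entrant a minor — satisfied.
(E) complaint lodged — satisfied.
So (i) is satisfied (T AND T AND T AND T AND T).
(ii) no remedial action — not satisfied.
So (a) is satisfied (T OR F).
(b) during posted hours — met.
(1): T AND T → true.
(2) no assumed risk — not satisfied.
(a) public area — not met.
(b) condition ≥30 days old — fails.
(3) = F AND F = false.
Overall = T OR F OR F = true.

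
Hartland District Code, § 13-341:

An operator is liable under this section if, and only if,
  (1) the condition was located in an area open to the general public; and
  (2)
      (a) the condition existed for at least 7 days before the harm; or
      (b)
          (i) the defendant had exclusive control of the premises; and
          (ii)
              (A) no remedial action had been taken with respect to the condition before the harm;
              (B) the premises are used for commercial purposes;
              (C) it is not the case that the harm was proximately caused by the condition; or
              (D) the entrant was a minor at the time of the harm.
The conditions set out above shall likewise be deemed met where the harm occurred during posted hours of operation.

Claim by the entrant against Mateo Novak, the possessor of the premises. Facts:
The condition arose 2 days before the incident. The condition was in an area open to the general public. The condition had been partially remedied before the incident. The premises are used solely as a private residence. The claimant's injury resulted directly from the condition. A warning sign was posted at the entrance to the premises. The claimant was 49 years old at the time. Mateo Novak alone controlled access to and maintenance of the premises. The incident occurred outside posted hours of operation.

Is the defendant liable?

(1) public area — met.
(a) condition ≥7 days old — fails.
(i) exclusive control — holds.
(A) no remedial action — not met.
(B) commercial use — fails.
(C) not (proximate cause) — fails.
(D) entrant a minor — not satisfied.
(ii): F OR F OR F OR F → false.
(b) = T AND F = false.
So (2) is not satisfied (F OR F).
So Overall is not satisfied (T AND F).
Exception (during posted hours) — not satisfied.
Result: main false OR exception false → false.

No — not liable.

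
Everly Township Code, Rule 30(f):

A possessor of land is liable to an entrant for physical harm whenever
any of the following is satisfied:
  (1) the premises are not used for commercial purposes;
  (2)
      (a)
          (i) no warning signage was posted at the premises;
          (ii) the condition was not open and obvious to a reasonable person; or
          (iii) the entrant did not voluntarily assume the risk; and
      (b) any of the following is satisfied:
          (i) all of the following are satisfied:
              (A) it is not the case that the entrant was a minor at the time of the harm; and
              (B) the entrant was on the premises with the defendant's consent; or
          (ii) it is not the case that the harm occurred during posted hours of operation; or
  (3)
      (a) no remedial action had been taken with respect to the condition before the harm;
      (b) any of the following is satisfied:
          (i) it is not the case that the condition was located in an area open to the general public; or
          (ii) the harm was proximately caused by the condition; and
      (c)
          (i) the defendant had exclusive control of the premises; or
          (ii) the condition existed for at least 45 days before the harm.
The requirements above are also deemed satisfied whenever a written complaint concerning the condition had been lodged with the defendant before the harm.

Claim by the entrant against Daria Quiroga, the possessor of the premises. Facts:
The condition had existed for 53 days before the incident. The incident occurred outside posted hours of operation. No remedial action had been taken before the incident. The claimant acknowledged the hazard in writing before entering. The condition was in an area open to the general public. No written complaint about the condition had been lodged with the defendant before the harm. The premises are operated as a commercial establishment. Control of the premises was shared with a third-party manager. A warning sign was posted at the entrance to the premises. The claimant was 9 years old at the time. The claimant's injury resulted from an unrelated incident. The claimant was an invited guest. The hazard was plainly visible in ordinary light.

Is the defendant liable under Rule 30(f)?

(1) not (commercial use) — not satisfied.
(i) no signage posted — fails.
(ii) not open/obvious — not satisfied.
(iii) no assumed risk — not met.
So (a) is not satisfied (F OR F OR F).
(A) not (entrant a minor) — fails.
(B) consent to enter — met.
(i) = F AND T = false.
(ii) not (during posted hours) — satisfied.
(b) = F OR T = true.
So (2) is not satisfied (F AND T).
(a) no remedial action — holds.
(i) not (public area) — not satisfied.
(ii) proximate cause — not met.
So (b) is not satisfied (F OR F).
(i) exclusive control — not satisfied.
(ii) condition ≥45 days old — holds.
(c): F OR T → true.
So (3) is not satisfied (T AND F AND T).
Overall: F OR F OR F → false.
Exception (complaint lodged) — not satisfied.
Result: main false OR exception false → false.

No — not liable.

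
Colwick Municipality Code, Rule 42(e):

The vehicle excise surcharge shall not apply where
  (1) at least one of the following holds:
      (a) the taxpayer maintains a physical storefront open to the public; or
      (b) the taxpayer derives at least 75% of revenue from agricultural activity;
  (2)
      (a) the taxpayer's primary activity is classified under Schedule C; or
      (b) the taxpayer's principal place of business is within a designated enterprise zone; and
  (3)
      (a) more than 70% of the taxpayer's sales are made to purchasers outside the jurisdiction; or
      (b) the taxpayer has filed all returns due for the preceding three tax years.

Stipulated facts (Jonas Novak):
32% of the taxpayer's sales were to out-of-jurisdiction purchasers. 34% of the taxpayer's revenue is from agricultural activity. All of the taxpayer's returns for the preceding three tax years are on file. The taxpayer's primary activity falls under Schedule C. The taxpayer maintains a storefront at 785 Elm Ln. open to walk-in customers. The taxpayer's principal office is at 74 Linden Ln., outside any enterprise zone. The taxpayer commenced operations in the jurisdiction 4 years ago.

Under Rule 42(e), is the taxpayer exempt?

(a) has storefront — holds.
(b) ≥75% agricultural — fails.
So (1) is satisfied (T OR F).
(a) Schedule C activity — met.
(b) in enterprise zone — not met.
(2) = T OR F = true.
(a) >70% out-of-jur. sales — fails.
(b) returns current — met.
So (3) is satisfied (F OR T).
Overall: T AND T AND T → true.

Yes — exempt.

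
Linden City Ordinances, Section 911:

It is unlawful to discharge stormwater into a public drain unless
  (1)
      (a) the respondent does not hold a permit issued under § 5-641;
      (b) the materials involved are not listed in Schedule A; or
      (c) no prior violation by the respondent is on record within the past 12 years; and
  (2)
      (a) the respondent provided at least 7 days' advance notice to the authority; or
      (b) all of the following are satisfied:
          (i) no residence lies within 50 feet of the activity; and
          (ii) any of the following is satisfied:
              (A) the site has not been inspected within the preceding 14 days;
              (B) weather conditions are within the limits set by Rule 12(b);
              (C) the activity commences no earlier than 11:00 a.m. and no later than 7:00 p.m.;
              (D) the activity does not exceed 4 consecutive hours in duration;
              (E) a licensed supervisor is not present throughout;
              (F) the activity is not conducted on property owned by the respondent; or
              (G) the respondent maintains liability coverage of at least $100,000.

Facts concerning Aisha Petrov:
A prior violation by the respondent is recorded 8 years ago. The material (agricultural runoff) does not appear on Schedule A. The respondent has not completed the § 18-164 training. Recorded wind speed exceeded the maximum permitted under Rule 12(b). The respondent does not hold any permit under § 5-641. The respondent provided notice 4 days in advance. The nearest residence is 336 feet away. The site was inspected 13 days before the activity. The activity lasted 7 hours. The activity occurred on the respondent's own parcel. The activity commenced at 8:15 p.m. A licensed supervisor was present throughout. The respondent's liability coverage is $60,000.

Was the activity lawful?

(a) not (holds permit) — satisfied.
(b) not (Schedule A material) — met.
(c) no prior violation — not met.
(1) = T OR T OR F = true.
(a) ≥7 days' notice — fails.
(i) no residence in 50 ft — satisfied.
(A) not (site inspected) — fails.
(B) weather ok — not satisfied.
(C) start within hours — not met.
(D) ≤ 4 hrs duration — not satisfied.
(E) not (supervisor present) — fails.
(F) not (own property) — fails.
(G) coverage ≥ $100,000 — fails.
So (ii) is not satisfied (F OR F OR F OR F OR F OR F OR F).
(b): T AND F → false.
(2): F OR F → false.
So Overall is not satisfied (T AND F).

No — unlawful.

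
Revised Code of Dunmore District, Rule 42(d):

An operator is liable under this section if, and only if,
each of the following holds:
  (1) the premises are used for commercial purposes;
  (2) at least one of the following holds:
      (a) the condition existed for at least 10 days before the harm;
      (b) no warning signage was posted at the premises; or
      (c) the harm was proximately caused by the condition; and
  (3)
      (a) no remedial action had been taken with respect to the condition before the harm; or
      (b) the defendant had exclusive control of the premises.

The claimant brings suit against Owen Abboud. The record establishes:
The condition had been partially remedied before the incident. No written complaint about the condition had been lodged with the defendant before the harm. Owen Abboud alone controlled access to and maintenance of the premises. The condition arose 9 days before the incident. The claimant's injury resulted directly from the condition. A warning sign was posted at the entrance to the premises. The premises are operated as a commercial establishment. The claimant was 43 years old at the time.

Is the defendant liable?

(1) commercial use — holds.
(a) condition ≥10 days old — fails.
(b) no signage posted — not met.
(c) proximate cause — met.
So (2) is satisfied (F OR F OR T).
(a) no remedial action — fails.
(b) exclusive control — holds.
So (3) is satisfied (F OR T).
Overall: T AND T AND T → true.

Yes — liable.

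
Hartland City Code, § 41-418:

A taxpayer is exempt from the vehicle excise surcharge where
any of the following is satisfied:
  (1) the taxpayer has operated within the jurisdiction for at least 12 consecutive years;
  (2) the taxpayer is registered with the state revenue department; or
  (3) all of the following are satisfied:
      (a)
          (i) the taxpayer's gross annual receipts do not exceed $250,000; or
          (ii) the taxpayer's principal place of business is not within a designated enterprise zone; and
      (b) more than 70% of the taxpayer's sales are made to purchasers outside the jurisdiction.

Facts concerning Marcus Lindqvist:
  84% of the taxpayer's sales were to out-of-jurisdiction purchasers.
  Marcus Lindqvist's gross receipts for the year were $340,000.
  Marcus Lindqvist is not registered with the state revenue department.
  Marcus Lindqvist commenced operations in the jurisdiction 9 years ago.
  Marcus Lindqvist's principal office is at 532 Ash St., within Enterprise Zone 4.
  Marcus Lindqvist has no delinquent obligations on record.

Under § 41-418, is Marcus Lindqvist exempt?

No — not exempt.

(1) ≥ 12 yrs in jurisdiction — fails.
(2) state-registered — not satisfied.
(i) receipts ≤ $250,000 — not met.
(ii) not (in enterprise zone) — fails.
(a): F OR F → false.
(b) >70% out-of-jur. sales — satisfied.
So (3) is not satisfied (F AND T).
Overall = F OR F OR F = false.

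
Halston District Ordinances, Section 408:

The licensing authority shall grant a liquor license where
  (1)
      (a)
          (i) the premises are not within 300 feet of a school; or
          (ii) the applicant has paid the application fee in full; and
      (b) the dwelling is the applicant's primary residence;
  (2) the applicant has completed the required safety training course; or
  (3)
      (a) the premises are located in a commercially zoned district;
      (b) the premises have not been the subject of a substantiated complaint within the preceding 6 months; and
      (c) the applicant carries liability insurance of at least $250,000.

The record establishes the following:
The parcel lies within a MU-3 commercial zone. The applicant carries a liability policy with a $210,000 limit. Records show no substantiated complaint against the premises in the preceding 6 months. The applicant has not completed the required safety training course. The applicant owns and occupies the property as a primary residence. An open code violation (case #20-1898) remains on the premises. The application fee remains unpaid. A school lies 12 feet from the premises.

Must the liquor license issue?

(i) ≥300 ft from school — fails.
(ii) fee paid — not satisfied.
(a) = F OR F = false.
(b) primary residence — met.
(1) = F AND T = false.
(2) safety training — fails.
(a) commercially zoned — holds.
(b) no complaint in 6 mo. — met.
(c) insurance ≥ $250,000 — fails.
So (3) is not satisfied (T AND T AND F).
Overall: F OR F OR F → false.

No — denied.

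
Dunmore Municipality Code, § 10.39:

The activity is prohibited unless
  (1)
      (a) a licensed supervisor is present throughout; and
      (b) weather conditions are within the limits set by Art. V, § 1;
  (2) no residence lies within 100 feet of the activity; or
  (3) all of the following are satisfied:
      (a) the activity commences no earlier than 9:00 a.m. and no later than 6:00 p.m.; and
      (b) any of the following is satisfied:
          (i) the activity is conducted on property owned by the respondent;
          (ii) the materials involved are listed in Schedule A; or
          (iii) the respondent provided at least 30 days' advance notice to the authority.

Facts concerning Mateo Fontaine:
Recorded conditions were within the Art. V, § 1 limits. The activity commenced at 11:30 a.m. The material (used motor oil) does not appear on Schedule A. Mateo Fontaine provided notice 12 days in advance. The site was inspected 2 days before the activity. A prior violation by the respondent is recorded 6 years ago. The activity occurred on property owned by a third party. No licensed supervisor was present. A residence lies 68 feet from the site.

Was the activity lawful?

(a) supervisor present — not satisfied.
(b) weather ok — holds.
(1): F AND T → false.
(2) no residence in 100 ft — not satisfied.
(a) start within hours — satisfied.
(i) own property — not satisfied.
(ii) Schedule A material — not satisfied.
(iii) ≥30 days' notice — not satisfied.
So (b) is not satisfied (F OR F OR F).
So (3) is not satisfied (T AND F).
Overall = F OR F OR F = false.

No — unlawful.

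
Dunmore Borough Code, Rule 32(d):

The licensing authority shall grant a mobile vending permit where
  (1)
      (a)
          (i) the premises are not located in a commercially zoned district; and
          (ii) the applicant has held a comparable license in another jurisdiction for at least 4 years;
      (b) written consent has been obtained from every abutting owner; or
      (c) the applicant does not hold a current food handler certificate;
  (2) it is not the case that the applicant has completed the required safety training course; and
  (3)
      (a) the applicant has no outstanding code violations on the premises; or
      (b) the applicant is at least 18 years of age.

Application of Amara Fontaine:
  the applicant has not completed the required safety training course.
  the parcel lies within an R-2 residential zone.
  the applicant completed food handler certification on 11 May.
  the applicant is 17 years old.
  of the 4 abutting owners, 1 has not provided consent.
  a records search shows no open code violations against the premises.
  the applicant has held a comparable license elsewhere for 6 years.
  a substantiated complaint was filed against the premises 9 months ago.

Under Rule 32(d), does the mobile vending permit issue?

Yes — granted.

(i) not (commercially zoned) — holds.
(ii) prior license ≥ 4 yr — satisfied.
So (a) is satisfied (T AND T).
(b) all abutters consent — not met.
(c) not (food handler cert.) — not met.
(1): T OR F OR F → true.
(2) not (safety training) — met.
(a) no code violations — met.
(b) age ≥ 18 — not satisfied.
(3): T OR F → true.
Overall = T AND T AND T = true.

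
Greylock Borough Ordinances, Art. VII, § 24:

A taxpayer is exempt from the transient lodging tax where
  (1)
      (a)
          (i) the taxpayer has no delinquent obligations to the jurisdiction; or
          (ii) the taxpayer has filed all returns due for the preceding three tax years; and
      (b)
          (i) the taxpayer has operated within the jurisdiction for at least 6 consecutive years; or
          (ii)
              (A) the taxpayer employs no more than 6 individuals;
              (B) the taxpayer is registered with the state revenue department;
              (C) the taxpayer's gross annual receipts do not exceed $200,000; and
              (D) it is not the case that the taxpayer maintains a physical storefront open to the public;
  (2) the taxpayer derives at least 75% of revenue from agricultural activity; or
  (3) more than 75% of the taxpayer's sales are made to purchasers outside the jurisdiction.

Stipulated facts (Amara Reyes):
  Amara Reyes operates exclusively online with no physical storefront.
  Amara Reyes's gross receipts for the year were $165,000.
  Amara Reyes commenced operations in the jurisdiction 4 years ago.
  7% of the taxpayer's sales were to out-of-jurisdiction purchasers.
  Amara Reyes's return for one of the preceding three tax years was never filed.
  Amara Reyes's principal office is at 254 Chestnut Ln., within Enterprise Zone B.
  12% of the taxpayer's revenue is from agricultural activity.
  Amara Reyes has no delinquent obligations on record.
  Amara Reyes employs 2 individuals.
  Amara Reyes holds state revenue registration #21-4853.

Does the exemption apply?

Yes — exempt.

(i) no delinquency — met.
(ii) returns current — fails.
(a) = T OR F = true.
(i) ≥ 6 yrs in jurisdiction — not satisfied.
(A) ≤ 6 employees — holds.
(B) state-registered — holds.
(C) receipts ≤ $200,000 — met.
(D) not (has storefront) — holds.
So (ii) is satisfied (T AND T AND T AND T).
(b) = F OR T = true.
So (1) is satisfied (T AND T).
(2) ≥75% agricultural — not met.
(3) >75% out-of-jur. sales — not met.
So Overall is satisfied (T OR F OR F).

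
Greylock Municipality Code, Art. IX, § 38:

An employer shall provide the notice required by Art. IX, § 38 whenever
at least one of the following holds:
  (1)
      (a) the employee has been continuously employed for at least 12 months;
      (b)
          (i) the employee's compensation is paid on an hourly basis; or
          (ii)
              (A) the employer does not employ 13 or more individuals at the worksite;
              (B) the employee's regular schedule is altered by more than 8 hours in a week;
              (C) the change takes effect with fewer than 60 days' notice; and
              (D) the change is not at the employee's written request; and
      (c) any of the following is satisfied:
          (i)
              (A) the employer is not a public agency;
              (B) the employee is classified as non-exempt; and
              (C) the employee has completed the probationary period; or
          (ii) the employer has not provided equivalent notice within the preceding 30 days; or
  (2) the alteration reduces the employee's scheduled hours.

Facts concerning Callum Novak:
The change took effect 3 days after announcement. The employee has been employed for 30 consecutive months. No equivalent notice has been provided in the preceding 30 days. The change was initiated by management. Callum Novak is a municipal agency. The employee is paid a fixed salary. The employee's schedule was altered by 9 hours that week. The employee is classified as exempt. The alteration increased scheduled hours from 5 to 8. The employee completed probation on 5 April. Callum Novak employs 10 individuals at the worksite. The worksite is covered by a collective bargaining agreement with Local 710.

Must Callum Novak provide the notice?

(a) tenure ≥ 12 mo. — satisfied.
(i) hourly-paid — not met.
(A) not (≥ 13 at site) — met.
(B) schedule shift > 8h — met.
(C) < 60 days' notice — satisfied.
(D) not employee-requested — satisfied.
(ii): T AND T AND T AND T → true.
(b) = F OR T = true.
(A) not (public agency) — fails.
(B) non-exempt — not satisfied.
(C) past probation — holds.
(i) = F AND F AND T = false.
(ii) no recent notice — holds.
(c): F OR T → true.
So (1) is satisfied (T AND T AND T).
(2) hours reduced — not satisfied.
Overall = T OR F = true.

Yes — required.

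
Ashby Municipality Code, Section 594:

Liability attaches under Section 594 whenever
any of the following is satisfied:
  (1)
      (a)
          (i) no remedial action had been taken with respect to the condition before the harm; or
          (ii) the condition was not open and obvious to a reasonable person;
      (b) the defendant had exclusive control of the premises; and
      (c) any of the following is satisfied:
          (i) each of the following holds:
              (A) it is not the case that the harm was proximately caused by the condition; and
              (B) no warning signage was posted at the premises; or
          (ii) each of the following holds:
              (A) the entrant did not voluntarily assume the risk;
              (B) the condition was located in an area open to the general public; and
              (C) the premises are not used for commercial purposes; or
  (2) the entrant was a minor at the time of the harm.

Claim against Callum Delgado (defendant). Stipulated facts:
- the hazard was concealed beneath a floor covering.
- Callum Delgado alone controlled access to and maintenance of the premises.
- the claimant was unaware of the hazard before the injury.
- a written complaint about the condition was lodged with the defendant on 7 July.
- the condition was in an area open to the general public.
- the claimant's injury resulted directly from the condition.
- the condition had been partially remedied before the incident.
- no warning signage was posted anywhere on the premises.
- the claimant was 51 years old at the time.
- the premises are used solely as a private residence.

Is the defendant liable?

(i) no remedial action — not satisfied.
(ii) not open/obvious — satisfied.
(a): F OR T → true.
(b) exclusive control — satisfied.
(A) not (proximate cause) — not satisfied.
(B) no signage posted — met.
So (i) is not satisfied (F AND T).
(A) no assumed risk — satisfied.
(B) public area — satisfied.
(C) not (commercial use) — satisfied.
(ii) = T AND T AND T = true.
(c): F OR T → true.
So (1) is satisfied (T AND T AND T).
(2) entrant a minor — not satisfied.
Overall: T OR F → true.

Yes — liable.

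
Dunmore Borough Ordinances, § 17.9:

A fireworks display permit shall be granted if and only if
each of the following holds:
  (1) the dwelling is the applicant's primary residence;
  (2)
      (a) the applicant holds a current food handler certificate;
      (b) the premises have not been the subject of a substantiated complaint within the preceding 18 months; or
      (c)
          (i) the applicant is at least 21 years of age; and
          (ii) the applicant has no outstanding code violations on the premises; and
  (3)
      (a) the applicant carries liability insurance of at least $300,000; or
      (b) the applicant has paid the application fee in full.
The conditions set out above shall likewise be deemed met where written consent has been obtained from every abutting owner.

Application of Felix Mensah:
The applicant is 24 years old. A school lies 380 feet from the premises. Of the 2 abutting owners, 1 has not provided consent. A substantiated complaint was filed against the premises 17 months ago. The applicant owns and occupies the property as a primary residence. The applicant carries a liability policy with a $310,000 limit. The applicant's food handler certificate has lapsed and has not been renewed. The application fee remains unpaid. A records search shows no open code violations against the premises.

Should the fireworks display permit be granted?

Yes — granted.

(1) primary residence — holds.
(a) food handler cert. — not met.
(b) no complaint in 18 mo. — fails.
(i) age ≥ 21 — satisfied.
(ii) no code violations — met.
(c) = T AND T = true.
(2): F OR F OR T → true.
(a) insurance ≥ $300,000 — met.
(b) fee paid — fails.
(3): T OR F → true.
Overall = T AND T AND T = true.
Exception (all abutters consent) — not satisfied.
Result: main true OR exception false → true.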